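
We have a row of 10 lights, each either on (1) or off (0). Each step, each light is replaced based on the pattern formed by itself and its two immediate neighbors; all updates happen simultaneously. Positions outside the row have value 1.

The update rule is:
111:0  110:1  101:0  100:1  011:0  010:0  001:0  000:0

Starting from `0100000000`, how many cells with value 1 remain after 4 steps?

0010000000
1001000000
1100100000
0110010000
count of 1: 3

3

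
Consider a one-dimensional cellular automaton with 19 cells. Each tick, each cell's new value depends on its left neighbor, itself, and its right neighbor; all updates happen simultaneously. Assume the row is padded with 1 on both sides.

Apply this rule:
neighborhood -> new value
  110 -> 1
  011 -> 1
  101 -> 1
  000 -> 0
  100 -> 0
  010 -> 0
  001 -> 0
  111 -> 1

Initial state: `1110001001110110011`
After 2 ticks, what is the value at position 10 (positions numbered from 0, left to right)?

1

1110000001111110011
1110000001111110011
position 10 holds 1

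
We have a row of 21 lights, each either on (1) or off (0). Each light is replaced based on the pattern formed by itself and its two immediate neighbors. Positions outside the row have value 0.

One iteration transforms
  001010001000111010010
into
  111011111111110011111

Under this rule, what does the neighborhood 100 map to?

At position 5 the neighborhood is 100; the next row has 1 there.

1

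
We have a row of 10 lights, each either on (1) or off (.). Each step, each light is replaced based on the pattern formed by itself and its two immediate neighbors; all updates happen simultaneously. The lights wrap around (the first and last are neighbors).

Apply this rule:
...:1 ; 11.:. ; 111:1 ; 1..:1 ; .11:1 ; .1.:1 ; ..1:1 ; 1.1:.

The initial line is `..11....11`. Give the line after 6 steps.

1111..11..

111.11111.
11..1111..
1.11111.11
..1111..11
11111.111.
1111..11..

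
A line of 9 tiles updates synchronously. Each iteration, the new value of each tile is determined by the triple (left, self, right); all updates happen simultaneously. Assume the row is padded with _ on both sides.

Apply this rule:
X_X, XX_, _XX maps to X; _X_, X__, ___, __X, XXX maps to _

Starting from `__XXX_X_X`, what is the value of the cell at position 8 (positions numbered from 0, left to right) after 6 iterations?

_

iteration 1: __X_XX_X_
iteration 2: ___XXXX__
iteration 3: ___X__X__
iteration 4: _________
iteration 5: _________  (fixed point — unchanged through iteration 6)
position 8 holds _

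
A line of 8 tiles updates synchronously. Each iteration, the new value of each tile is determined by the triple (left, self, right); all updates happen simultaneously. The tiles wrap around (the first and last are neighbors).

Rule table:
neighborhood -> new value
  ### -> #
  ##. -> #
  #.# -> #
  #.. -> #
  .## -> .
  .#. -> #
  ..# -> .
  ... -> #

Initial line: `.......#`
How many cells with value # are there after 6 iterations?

7

######.#
#######.
.#######
#.######
##.#####
###.####
count of #: 7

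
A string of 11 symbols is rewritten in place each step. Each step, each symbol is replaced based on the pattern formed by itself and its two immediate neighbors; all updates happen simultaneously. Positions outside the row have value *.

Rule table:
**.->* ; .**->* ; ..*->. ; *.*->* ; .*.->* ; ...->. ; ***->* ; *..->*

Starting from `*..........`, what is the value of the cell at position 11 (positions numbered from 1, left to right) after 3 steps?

.

**.........
***........
****.......
position 11 holds .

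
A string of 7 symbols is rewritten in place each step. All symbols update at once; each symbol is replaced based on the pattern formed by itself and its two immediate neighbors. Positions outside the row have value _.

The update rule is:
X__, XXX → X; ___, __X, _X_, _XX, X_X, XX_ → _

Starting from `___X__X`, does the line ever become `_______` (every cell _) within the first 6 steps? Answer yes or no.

____X__
_____X_
______X
_______
all cells are _ at step 4

yes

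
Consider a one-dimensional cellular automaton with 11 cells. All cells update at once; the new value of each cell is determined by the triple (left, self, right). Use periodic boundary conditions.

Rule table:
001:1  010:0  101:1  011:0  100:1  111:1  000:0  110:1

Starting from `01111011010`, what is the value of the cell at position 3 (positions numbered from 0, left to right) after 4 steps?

1

10111101101
11011110110
01101111011
10110111101
position 3 holds 1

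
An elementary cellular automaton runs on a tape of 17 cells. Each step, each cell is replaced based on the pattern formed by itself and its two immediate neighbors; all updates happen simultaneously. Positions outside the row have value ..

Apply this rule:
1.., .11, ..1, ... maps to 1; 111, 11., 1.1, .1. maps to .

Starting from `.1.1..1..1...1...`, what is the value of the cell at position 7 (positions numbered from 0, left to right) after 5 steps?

1

1...11.11.111.111
.1111..1..1...1..
11...11.11.111.11
1.1111..1..1...1.
..1...11.11.111.1
position 7 holds 1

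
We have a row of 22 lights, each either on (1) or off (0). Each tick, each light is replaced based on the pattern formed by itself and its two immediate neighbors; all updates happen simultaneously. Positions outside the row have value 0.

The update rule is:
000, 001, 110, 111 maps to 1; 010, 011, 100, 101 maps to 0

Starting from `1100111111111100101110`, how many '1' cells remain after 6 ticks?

9

0101011111111101000110
1000001111111100011010
0011110111111101101000
1101110011111100100011
0100110101111101001101
1001010000111100010100
count of 1: 9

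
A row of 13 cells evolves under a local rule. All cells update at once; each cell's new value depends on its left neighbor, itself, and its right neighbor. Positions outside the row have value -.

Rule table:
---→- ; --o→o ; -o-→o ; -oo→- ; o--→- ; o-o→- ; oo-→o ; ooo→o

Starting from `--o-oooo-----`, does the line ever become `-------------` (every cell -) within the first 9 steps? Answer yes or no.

no

-oo--ooo-----
o-o-o-oo-----
o-o-o--o-----
o-o-o-oo-----  (repeats step 2; period 2)
step 9: o-o-o--o-----
step 9 is o-o-o--o-----, still not uniform -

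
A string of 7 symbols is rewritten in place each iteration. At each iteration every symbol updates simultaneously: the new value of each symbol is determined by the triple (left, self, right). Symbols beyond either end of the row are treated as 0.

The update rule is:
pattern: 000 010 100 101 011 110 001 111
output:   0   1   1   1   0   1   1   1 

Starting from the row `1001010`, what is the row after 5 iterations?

1111111
0111111
1011111
1101111
0110111

0110111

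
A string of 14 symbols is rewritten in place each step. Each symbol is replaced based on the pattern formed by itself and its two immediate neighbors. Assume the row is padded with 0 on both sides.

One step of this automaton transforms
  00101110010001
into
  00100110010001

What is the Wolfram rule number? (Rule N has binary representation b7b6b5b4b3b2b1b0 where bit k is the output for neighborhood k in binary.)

position 5: 111 → 1  (bit 7 = 1)
position 6: 110 → 1  (bit 6 = 1)
position 3: 101 → 0  (bit 5 = 0)
position 7: 100 → 0  (bit 4 = 0)
position 4: 011 → 0  (bit 3 = 0)
position 2: 010 → 1  (bit 2 = 1)
position 1: 001 → 0  (bit 1 = 0)
position 0: 000 → 0  (bit 0 = 0)
bits b7..b0 = 11000100 = 196

196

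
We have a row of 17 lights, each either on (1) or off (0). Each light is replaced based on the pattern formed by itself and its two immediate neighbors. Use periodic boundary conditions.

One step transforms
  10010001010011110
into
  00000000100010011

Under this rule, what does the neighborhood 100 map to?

0

At position 1 the neighborhood is 100; the next row has 0 there.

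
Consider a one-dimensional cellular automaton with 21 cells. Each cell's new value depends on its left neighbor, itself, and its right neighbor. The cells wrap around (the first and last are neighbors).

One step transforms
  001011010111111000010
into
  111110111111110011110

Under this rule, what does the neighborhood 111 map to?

1

At position 10 the neighborhood is 111; the next row has 1 there.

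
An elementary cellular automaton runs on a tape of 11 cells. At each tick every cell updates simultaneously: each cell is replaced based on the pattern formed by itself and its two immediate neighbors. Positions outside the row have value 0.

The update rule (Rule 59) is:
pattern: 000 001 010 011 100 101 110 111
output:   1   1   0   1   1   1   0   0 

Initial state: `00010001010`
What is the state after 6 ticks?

01100101010

11101110101
10011001010
01110110101
11001101010
10111010101
01100101010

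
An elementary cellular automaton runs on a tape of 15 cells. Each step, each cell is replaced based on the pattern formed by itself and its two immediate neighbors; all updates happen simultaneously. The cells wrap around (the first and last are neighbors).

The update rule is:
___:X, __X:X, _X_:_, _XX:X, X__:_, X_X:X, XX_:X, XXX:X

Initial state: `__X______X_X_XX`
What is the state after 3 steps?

X_XXXXXXXXXXXXX

step 1: _X__XXXXX_X_XXX
step 2: X__XXXXXXX_XXXX
step 3: X_XXXXXXXXXXXXX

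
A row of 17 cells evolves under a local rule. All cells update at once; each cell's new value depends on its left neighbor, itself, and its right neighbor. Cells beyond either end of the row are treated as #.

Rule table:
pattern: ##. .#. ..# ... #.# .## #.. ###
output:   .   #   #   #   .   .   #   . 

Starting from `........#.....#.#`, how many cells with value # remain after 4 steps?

2

step 1: ###############..
step 2: ...............##
step 3: ###############..  (repeats step 1; period 2)
step 4: ...............##
count of #: 2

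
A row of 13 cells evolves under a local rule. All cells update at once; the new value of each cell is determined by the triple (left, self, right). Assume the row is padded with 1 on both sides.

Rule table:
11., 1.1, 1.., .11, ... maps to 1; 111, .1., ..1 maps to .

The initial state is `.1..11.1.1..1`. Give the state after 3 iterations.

iteration 1: 1.1.111.1.1.1
iteration 2: 11.11.11.1.11
iteration 3: .11111111.11.

.11111111.11.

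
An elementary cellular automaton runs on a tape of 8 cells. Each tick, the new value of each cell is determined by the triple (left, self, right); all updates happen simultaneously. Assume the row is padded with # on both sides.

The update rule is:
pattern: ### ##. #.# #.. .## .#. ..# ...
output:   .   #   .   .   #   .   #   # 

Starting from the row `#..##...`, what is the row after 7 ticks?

#.###...

#.###.##
#.#.#.#.
#.......
#.######
#.#.....
#...####
#.###...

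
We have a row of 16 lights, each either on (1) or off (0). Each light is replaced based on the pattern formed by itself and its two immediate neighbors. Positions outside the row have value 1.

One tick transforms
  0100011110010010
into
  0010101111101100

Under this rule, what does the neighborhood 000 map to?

0

At position 3 the neighborhood is 000; the next row has 0 there.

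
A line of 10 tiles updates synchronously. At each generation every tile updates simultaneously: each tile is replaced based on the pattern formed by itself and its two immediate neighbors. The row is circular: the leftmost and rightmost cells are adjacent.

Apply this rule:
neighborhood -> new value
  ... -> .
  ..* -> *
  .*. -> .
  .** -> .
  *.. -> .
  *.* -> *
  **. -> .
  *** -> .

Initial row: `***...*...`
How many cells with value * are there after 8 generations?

2

generation 1: .....*...*
generation 2: ....*...*.
generation 3: ...*...*..
generation 4: ..*...*...
generation 5: .*...*....
generation 6: *...*.....
generation 7: ...*.....*
generation 8: ..*.....*.
count of *: 2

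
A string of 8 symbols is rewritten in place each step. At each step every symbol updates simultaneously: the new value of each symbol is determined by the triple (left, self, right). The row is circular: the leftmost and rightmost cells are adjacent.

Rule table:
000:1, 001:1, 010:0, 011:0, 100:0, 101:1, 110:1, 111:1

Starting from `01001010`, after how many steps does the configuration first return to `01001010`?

step 1: 10010100
step 2: 00101001
step 3: 01010010
step 4: 10100100
step 5: 01001001
step 6: 10010010
step 7: 00100101
step 8: 01001010

8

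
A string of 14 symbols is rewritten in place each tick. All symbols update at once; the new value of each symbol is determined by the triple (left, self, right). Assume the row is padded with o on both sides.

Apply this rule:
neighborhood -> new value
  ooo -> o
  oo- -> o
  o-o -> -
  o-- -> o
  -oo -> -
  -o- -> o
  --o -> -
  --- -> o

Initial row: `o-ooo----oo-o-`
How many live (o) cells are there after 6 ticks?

9

tick 1: o--ooooo--o-o-
tick 2: oo--ooooo-o-o-
tick 3: ooo--oooo-o-o-
tick 4: oooo--ooo-o-o-
tick 5: ooooo--oo-o-o-
tick 6: oooooo--o-o-o-
count of o: 9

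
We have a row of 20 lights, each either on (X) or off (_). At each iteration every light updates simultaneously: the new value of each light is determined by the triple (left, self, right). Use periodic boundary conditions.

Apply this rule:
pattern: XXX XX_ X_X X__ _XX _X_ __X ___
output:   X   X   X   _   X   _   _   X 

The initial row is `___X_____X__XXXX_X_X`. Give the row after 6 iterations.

XX__XXXXXXXXXXXXXXXX

_X___XXX____XXXXX_X_
___X_XXX_XX_XXXXXX__
XX__XXXXXXXXXXXXXX_X
XX__XXXXXXXXXXXXXXXX
XX__XXXXXXXXXXXXXXXX  (fixed point — unchanged through iteration 6)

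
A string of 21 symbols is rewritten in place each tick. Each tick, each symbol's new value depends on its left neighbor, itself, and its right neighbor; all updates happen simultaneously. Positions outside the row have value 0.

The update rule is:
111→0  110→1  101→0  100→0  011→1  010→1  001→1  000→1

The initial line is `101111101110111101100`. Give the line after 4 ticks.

101000101010100101101
101011101010101101101
101010101010101101101
101010101010101101101

101010101010101101101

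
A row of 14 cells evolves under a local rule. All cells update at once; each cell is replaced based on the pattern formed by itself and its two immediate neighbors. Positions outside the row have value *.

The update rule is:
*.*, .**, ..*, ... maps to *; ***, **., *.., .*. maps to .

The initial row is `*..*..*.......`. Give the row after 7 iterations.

iteration 1: ..*..*..******
iteration 2: .*..*..**.....
iteration 3: *..*..**..****
iteration 4: ..*..**..**...
iteration 5: .*..**..**..**
iteration 6: *..**..**..**.
iteration 7: ..**..**..**.*

..**..**..**.*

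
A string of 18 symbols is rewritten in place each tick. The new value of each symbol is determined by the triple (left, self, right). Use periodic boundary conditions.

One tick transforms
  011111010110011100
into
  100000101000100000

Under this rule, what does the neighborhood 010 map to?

0

At position 7 the neighborhood is 010; the next row has 0 there.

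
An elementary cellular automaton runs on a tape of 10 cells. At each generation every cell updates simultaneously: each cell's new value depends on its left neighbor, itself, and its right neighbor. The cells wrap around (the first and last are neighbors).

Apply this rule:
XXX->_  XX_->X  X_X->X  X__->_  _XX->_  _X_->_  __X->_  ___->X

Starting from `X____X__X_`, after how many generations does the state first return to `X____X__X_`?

40

__XX_____X
___X_XXX__
XX__X__X_X
_X______X_
___XXXX___
XX____X_XX
_X_XX__X__
__X_X____X
___X__XX__
XX_____X_X
_X_XXX__X_
__X__X____
X______XXX
X_XXXX____
_X___X_XX_
___X__X_X_
XX_____X__
_X_XXX____
__X__X_XXX
______X__X
_XXXX_____
____X_XXXX
_XX__X___X
X_X____X__
_X__XX____
_____X_XXX
_XXX__X__X
X__X______
_____XXXX_
XXXX____X_
___X_XX__X
_X__X_X___
_____X__XX
_XXX_____X
X__X_XXX__
____X__X__
XXX______X
__X_XXXX__
X__X___X_X
X____X__X_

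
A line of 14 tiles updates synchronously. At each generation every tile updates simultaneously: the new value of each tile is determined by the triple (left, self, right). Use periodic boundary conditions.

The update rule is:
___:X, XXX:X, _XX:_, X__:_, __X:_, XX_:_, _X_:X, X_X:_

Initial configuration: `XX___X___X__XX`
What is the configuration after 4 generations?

X__X_X_X_X_X__

generation 1: X__X_X_X_X___X
generation 2: ___X_X_X_X_X__
generation 3: XX_X_X_X_X_X_X
generation 4: X__X_X_X_X_X__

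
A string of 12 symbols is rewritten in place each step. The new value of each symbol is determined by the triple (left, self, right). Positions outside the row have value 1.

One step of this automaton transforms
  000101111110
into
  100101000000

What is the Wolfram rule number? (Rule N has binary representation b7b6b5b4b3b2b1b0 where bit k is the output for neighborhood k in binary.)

position 6: 111 → 0  (bit 7 = 0)
position 10: 110 → 0  (bit 6 = 0)
position 4: 101 → 0  (bit 5 = 0)
position 0: 100 → 1  (bit 4 = 1)
position 5: 011 → 1  (bit 3 = 1)
position 3: 010 → 1  (bit 2 = 1)
position 2: 001 → 0  (bit 1 = 0)
position 1: 000 → 0  (bit 0 = 0)
bits b7..b0 = 00011100 = 28

28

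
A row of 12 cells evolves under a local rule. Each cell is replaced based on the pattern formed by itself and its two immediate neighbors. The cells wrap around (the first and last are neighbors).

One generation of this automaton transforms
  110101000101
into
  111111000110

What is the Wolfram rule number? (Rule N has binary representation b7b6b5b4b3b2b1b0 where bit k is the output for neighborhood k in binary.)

position 0: 111 → 1  (bit 7 = 1)
position 1: 110 → 1  (bit 6 = 1)
position 2: 101 → 1  (bit 5 = 1)
position 6: 100 → 0  (bit 4 = 0)
position 11: 011 → 0  (bit 3 = 0)
position 3: 010 → 1  (bit 2 = 1)
position 8: 001 → 0  (bit 1 = 0)
position 7: 000 → 0  (bit 0 = 0)
bits b7..b0 = 11100100 = 228

228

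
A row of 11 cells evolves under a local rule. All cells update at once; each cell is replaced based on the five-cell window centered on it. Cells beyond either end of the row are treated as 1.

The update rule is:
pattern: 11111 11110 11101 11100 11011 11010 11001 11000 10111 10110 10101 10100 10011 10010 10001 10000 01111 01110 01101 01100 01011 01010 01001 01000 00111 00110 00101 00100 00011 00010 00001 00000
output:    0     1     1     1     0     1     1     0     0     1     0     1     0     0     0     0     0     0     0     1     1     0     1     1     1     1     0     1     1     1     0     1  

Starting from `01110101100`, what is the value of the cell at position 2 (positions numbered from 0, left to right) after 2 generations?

generation 1: 00011011110
generation 2: 00110000110
position 2 holds 1

1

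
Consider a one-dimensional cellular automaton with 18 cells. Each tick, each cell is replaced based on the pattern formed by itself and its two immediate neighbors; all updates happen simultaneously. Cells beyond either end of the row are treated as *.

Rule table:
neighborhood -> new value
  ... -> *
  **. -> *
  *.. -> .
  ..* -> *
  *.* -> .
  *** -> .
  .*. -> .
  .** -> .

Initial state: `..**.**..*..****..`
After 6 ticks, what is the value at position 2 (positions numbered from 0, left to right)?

tick 1: .*.*..*.*..*...*.*
tick 2: .....*....*..**...
tick 3: .****..***..*.*.**
tick 4: ....*.*..*.*......
tick 5: .***....*....*****
tick 6: ...*.***..***.....
position 2 holds .

.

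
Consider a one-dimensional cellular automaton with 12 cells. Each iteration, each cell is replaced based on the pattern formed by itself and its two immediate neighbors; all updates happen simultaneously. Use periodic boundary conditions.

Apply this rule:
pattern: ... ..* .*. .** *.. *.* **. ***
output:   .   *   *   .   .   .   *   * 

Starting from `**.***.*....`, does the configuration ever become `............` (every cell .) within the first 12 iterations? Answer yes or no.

no

.*..**.*...*
.*.*.*.*..**
.*.*.*.*.*.*
.*.*.*.*.*.*  (fixed point — unchanged through iteration 12)
iteration 12 is .*.*.*.*.*.*, still not uniform .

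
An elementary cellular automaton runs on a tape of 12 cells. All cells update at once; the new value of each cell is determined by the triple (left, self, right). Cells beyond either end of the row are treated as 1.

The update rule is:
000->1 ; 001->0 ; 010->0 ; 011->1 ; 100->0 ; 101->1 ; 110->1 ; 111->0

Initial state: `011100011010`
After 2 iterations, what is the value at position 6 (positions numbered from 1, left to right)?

0

110101011101
011010110111
position 6 holds 0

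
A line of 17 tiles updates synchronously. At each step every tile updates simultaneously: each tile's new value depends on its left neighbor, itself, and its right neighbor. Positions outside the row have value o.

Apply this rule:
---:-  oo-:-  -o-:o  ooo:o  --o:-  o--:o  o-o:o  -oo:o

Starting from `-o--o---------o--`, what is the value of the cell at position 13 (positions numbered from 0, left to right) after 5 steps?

-

ooo-oo--------oo-
oo-oo-o-------o-o
o-oo-ooo------ooo
-oo-ooo-o-----ooo
oo-ooo-ooo----ooo
position 13 holds -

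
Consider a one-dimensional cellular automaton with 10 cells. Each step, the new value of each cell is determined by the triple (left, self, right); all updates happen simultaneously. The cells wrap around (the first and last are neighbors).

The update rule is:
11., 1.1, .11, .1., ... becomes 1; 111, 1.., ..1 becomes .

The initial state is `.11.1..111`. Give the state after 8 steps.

11111..1.1
....1..111
.11.1..1.1
11111..111
....1..1..
111.1..1.1
..111..111
..1.1..1.1

..1.1..1.1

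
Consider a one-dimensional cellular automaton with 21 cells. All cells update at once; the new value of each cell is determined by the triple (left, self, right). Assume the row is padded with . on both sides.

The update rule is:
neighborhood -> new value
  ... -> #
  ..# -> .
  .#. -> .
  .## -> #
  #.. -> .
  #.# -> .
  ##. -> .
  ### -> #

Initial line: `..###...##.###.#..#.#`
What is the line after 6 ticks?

#.##..#.#..##........
..#........#..#######
#...######....######.
..#.#####..##.#####..
#...####...#..####..#
..#.###..#....###....

..#.###..#....###....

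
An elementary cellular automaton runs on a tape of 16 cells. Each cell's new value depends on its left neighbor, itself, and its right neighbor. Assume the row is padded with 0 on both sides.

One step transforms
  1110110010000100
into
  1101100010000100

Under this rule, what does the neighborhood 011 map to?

At position 0 the neighborhood is 011; the next row has 1 there.

1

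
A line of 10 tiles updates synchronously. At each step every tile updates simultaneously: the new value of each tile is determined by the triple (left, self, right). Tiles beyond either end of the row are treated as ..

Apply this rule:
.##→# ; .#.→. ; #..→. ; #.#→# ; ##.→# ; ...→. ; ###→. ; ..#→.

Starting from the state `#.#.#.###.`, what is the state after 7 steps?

...##.....

.#.#.##.#.
..#.####..
...##..#..
...##.....
...##.....  (fixed point — unchanged through step 7)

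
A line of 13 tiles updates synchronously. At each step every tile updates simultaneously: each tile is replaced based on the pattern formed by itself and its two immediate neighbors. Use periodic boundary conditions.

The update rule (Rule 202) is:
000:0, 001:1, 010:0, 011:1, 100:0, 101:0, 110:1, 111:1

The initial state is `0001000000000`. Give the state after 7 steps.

step 1: 0010000000000
step 2: 0100000000000
step 3: 1000000000000
step 4: 0000000000001
step 5: 0000000000010
step 6: 0000000000100
step 7: 0000000001000

0000000001000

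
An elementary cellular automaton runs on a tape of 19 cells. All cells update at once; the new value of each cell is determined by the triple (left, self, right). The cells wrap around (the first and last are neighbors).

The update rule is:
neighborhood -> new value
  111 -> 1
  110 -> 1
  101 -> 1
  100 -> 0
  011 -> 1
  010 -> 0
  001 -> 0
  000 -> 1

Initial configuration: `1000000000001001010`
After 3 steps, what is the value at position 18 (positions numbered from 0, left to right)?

0

0011111111100000101
0011111111101110010
1011111111111110000
position 18 holds 0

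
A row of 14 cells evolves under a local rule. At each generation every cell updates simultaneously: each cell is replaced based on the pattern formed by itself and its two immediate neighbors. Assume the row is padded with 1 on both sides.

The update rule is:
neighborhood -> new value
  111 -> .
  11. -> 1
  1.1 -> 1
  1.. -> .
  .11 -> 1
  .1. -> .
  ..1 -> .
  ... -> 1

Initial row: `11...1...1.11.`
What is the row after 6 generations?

111111...1.1.1

generation 1: .1.1...1..1111
generation 2: 1.1..1....1...
generation 3: 11.....11...1.
generation 4: .1.111.11.1..1
generation 5: 1.11.11111...1
generation 6: 111111...1.1.1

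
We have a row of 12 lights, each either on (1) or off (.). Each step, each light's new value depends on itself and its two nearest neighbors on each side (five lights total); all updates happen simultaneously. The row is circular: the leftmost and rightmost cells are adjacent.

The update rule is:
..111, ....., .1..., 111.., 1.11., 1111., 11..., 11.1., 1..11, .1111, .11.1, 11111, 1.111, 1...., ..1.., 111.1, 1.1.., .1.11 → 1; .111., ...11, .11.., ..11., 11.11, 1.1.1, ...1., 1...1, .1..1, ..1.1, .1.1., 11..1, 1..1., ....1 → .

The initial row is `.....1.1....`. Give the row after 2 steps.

111....11111
11111..11111

11111..11111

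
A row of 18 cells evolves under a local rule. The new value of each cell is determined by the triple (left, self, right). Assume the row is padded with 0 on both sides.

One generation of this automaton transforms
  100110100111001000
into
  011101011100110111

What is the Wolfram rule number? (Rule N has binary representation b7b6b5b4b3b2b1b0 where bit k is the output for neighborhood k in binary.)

position 10: 111 → 0  (bit 7 = 0)
position 4: 110 → 0  (bit 6 = 0)
position 5: 101 → 1  (bit 5 = 1)
position 1: 100 → 1  (bit 4 = 1)
position 3: 011 → 1  (bit 3 = 1)
position 0: 010 → 0  (bit 2 = 0)
position 2: 001 → 1  (bit 1 = 1)
position 16: 000 → 1  (bit 0 = 1)
bits b7..b0 = 00111011 = 59

59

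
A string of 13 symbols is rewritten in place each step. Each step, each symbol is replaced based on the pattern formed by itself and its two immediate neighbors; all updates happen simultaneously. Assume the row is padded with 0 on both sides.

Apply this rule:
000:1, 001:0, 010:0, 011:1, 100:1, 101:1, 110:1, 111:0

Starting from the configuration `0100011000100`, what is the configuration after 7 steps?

1011111101101

step 1: 0011011110011
step 2: 1011110011011
step 3: 0110011011111
step 4: 0111011110001
step 5: 0101110011100
step 6: 0011011010111
step 7: 1011111101101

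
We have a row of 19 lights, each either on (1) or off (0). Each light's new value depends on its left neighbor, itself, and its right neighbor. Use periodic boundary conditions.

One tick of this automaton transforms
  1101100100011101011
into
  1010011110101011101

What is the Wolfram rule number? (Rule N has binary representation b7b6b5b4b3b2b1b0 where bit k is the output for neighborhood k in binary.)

position 0: 111 → 1  (bit 7 = 1)
position 1: 110 → 0  (bit 6 = 0)
position 2: 101 → 1  (bit 5 = 1)
position 5: 100 → 1  (bit 4 = 1)
position 3: 011 → 0  (bit 3 = 0)
position 7: 010 → 1  (bit 2 = 1)
position 6: 001 → 1  (bit 1 = 1)
position 9: 000 → 0  (bit 0 = 0)
bits b7..b0 = 10110110 = 182

182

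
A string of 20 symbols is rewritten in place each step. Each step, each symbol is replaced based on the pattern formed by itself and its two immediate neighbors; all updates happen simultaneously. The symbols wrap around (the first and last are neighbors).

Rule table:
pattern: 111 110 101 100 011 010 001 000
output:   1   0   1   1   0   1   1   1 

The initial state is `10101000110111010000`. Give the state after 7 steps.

11010111111111111010

11111111001010111111
11111110111111011111
11111101011110101111
11111011101101110111
11110101010010101011
11101111111111111101
11010111111111111010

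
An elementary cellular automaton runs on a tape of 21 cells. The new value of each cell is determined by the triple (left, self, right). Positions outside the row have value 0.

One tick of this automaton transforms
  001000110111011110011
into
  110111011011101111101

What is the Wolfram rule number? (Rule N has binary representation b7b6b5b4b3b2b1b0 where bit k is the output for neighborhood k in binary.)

position 10: 111 → 1  (bit 7 = 1)
position 7: 110 → 1  (bit 6 = 1)
position 8: 101 → 1  (bit 5 = 1)
position 3: 100 → 1  (bit 4 = 1)
position 6: 011 → 0  (bit 3 = 0)
position 2: 010 → 0  (bit 2 = 0)
position 1: 001 → 1  (bit 1 = 1)
position 0: 000 → 1  (bit 0 = 1)
bits b7..b0 = 11110011 = 243

243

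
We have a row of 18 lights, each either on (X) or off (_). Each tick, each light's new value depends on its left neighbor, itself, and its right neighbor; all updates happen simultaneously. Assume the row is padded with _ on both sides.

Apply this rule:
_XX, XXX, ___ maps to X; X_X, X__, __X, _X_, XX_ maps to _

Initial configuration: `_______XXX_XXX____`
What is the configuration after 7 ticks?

_______XXX___X____

tick 1: XXXXXX_XX__XX__XXX
tick 2: XXXXX__X___X___XX_
tick 3: XXXX_____X___X_X__
tick 4: XXX__XXX___X_____X
tick 5: XX___XX__X___XXX__
tick 6: X__X_X_____X_XX__X
tick 7: _______XXX___X____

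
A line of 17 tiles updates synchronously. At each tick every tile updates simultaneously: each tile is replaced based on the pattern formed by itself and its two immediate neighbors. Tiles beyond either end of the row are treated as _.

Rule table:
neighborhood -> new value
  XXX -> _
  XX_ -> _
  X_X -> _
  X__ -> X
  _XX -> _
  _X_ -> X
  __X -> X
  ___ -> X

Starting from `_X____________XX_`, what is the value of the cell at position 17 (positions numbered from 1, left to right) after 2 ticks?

X

XXXXXXXXXXXXXX__X
______________XXX
position 17 holds X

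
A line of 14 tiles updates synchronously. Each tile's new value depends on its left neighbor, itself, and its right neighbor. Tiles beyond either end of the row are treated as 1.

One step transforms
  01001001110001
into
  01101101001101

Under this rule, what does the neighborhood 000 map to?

1

At position 11 the neighborhood is 000; the next row has 1 there.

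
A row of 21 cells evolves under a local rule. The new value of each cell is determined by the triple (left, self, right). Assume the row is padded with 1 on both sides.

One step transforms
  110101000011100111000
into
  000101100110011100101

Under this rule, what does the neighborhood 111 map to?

0

At position 0 the neighborhood is 111; the next row has 0 there.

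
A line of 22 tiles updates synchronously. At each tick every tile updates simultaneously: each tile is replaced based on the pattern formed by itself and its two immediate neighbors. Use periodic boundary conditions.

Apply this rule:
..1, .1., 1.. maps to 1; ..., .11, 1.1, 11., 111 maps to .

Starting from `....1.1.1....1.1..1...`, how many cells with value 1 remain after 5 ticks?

...11.1.11..11.11111..
..1...1...11........1.
.111.111.1..1......111
.........11111....1...
........1.....1..111..
count of 1: 5

5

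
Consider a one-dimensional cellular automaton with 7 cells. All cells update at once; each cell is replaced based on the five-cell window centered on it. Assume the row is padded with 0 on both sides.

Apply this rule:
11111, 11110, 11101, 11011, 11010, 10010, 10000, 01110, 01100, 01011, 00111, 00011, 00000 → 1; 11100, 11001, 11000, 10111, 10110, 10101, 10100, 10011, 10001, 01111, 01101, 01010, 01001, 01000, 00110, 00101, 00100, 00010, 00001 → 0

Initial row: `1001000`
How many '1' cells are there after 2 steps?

1

0010011
0000001
count of 1: 1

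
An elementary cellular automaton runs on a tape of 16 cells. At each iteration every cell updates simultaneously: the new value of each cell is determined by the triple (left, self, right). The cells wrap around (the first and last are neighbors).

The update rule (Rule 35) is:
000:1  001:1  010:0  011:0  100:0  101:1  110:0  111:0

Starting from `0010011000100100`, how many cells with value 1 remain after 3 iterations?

1100100011001001
0001001100010010
1110010001100100
count of 1: 7

7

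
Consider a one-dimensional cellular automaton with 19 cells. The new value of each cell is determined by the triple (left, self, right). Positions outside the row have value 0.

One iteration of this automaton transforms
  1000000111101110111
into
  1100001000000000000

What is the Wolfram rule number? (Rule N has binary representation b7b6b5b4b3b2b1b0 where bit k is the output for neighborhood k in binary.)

22

position 8: 111 → 0  (bit 7 = 0)
position 10: 110 → 0  (bit 6 = 0)
position 11: 101 → 0  (bit 5 = 0)
position 1: 100 → 1  (bit 4 = 1)
position 7: 011 → 0  (bit 3 = 0)
position 0: 010 → 1  (bit 2 = 1)
position 6: 001 → 1  (bit 1 = 1)
position 2: 000 → 0  (bit 0 = 0)
bits b7..b0 = 00010110 = 22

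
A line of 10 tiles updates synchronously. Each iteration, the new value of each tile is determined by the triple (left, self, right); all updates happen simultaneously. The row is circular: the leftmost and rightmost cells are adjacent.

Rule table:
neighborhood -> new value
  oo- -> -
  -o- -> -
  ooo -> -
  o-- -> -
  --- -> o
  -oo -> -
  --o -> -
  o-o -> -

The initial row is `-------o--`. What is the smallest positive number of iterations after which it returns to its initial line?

2

iteration 1: oooooo---o
iteration 2: -------o--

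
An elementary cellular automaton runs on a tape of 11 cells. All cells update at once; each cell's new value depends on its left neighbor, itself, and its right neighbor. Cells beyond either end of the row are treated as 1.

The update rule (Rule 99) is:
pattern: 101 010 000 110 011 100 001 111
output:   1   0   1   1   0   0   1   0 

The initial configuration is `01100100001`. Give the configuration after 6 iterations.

01100100101

10101001110
11010010011
01100100100
10101001001
11010010010
01100100101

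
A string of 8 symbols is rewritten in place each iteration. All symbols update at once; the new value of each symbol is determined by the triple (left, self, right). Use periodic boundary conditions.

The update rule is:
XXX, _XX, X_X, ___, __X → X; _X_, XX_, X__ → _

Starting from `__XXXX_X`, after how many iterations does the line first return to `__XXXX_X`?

_XXXX_X_
XXXX_X__
XXX_X__X
XX_X__XX
X_X__XXX
_X__XXXX
X__XXXX_
__XXXX_X

8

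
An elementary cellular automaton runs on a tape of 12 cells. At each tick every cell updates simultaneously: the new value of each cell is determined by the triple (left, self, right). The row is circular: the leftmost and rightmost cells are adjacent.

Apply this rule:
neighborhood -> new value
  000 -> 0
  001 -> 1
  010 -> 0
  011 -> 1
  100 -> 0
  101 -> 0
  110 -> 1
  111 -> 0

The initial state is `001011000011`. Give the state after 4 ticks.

010011000111
000111001101
001101011100
011100010100

011100010100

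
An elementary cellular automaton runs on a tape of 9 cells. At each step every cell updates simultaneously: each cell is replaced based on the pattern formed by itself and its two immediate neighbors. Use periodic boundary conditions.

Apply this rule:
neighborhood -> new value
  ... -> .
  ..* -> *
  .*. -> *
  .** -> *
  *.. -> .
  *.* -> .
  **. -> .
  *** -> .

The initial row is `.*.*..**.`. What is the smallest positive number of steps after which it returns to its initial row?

18

**.*.**..
*..*.*..*
..**.*.**
.**..*.*.
**..**.*.
*..**..*.
*.**..**.
*.*..**..
*.*.**..*
..*.*..**
.**.*.**.
**..*.*..
*..**.*.*
..**..*.*
.**..**.*
.*..**..*
.*.**..**
.*.*..**.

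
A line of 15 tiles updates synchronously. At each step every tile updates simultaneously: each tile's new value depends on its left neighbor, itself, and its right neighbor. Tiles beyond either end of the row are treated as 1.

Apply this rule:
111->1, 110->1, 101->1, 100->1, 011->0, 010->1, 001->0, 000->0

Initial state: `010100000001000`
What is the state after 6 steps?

step 1: 111110000001100
step 2: 111111000000110
step 3: 111111100000011
step 4: 111111110000001
step 5: 111111111000000
step 6: 111111111100000

111111111100000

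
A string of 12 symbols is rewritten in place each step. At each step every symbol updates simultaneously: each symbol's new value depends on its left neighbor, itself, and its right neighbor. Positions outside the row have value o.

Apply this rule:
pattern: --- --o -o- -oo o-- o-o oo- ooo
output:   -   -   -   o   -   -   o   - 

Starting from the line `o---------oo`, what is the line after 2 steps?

o---------o-
o-----------

o-----------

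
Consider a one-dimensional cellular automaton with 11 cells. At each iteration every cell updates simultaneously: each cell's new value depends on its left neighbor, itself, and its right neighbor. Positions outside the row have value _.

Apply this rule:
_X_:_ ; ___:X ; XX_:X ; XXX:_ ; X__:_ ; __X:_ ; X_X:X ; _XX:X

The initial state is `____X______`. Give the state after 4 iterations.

__X_X_____X

XXX___XXXXX
X_X_X_X___X
_X_X_X__X__
__X_X_____X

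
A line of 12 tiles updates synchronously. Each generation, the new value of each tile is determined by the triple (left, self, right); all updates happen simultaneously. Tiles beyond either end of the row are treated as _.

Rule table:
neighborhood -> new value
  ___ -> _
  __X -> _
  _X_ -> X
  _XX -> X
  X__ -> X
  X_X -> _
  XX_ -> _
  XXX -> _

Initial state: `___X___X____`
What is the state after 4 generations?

generation 1: ___XX__XX___
generation 2: ___X_X_X_X__
generation 3: ___X_X_X_XX_
generation 4: ___X_X_X_X_X

___X_X_X_X_X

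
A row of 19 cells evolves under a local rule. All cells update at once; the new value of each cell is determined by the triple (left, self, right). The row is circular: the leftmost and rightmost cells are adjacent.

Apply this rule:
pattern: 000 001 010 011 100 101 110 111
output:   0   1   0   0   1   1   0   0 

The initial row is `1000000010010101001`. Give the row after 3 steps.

0100000101101010110
1010001010010101001
0101010101101010110

0101010101101010110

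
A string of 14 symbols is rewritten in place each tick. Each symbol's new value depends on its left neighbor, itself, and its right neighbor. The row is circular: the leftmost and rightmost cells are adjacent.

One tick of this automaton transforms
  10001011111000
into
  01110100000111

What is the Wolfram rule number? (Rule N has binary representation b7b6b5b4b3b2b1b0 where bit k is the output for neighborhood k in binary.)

51

position 7: 111 → 0  (bit 7 = 0)
position 10: 110 → 0  (bit 6 = 0)
position 5: 101 → 1  (bit 5 = 1)
position 1: 100 → 1  (bit 4 = 1)
position 6: 011 → 0  (bit 3 = 0)
position 0: 010 → 0  (bit 2 = 0)
position 3: 001 → 1  (bit 1 = 1)
position 2: 000 → 1  (bit 0 = 1)
bits b7..b0 = 00110011 = 51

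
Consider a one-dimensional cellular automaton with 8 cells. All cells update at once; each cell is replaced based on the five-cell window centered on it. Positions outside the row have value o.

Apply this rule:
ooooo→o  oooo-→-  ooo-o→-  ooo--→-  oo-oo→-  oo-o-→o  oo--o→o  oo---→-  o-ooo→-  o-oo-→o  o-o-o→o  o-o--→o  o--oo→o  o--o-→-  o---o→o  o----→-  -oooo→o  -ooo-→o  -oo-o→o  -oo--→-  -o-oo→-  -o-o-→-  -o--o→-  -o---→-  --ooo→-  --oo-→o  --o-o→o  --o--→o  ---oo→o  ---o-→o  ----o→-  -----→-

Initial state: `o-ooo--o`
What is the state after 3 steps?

--o--oo-

---o-oo-
-ooo-oo-
--o--oo-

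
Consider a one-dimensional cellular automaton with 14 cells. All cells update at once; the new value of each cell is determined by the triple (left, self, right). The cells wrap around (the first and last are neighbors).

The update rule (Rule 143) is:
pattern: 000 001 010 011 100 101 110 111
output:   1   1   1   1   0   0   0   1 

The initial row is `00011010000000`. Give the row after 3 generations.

11110010111111
11100110111111
11001100111111

11001100111111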